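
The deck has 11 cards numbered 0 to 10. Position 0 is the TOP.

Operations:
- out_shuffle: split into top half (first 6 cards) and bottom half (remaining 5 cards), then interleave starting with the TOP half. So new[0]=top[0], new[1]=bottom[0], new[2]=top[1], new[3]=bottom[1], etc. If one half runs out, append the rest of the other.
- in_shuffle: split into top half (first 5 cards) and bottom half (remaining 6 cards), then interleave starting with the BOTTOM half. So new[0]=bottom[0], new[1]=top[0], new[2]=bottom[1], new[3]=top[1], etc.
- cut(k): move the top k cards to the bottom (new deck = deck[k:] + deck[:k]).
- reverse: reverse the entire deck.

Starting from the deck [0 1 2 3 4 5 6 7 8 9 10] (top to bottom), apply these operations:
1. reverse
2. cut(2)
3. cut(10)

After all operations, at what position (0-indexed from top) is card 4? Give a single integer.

After op 1 (reverse): [10 9 8 7 6 5 4 3 2 1 0]
After op 2 (cut(2)): [8 7 6 5 4 3 2 1 0 10 9]
After op 3 (cut(10)): [9 8 7 6 5 4 3 2 1 0 10]
Card 4 is at position 5.

Answer: 5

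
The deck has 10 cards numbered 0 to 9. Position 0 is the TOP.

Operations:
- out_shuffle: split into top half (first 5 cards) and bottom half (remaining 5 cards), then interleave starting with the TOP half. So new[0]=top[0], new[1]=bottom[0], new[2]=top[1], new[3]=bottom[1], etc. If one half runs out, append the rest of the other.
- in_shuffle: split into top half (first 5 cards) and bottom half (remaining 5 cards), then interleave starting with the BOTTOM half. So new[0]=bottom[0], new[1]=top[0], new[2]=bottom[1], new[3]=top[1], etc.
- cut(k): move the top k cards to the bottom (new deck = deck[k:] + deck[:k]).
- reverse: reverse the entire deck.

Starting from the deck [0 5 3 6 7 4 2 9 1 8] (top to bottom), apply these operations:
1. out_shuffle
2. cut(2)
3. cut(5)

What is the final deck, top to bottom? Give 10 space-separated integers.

After op 1 (out_shuffle): [0 4 5 2 3 9 6 1 7 8]
After op 2 (cut(2)): [5 2 3 9 6 1 7 8 0 4]
After op 3 (cut(5)): [1 7 8 0 4 5 2 3 9 6]

Answer: 1 7 8 0 4 5 2 3 9 6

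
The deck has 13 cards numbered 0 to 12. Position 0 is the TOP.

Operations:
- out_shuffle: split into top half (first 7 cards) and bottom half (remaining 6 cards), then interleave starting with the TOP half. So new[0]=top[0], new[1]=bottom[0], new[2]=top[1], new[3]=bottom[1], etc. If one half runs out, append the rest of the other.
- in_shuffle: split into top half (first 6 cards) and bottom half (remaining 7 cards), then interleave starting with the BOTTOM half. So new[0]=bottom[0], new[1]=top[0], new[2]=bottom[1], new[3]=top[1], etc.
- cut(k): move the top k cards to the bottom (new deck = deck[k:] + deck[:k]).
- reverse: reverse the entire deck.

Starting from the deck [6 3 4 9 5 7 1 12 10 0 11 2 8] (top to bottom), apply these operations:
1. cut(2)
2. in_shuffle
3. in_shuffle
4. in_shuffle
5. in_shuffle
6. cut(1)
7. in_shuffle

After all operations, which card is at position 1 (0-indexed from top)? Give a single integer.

After op 1 (cut(2)): [4 9 5 7 1 12 10 0 11 2 8 6 3]
After op 2 (in_shuffle): [10 4 0 9 11 5 2 7 8 1 6 12 3]
After op 3 (in_shuffle): [2 10 7 4 8 0 1 9 6 11 12 5 3]
After op 4 (in_shuffle): [1 2 9 10 6 7 11 4 12 8 5 0 3]
After op 5 (in_shuffle): [11 1 4 2 12 9 8 10 5 6 0 7 3]
After op 6 (cut(1)): [1 4 2 12 9 8 10 5 6 0 7 3 11]
After op 7 (in_shuffle): [10 1 5 4 6 2 0 12 7 9 3 8 11]
Position 1: card 1.

Answer: 1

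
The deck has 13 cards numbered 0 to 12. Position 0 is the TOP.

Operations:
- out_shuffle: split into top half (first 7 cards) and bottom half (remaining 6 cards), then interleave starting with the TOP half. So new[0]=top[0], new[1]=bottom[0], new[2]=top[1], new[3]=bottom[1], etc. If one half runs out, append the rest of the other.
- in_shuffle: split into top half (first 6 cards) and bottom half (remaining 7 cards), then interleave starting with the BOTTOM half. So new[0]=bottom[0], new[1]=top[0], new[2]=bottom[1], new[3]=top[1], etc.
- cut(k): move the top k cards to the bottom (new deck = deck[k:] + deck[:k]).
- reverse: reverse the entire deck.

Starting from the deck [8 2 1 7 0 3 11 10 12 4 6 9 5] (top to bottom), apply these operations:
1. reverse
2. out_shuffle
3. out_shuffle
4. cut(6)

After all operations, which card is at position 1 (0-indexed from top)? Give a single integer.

Answer: 10

Derivation:
After op 1 (reverse): [5 9 6 4 12 10 11 3 0 7 1 2 8]
After op 2 (out_shuffle): [5 3 9 0 6 7 4 1 12 2 10 8 11]
After op 3 (out_shuffle): [5 1 3 12 9 2 0 10 6 8 7 11 4]
After op 4 (cut(6)): [0 10 6 8 7 11 4 5 1 3 12 9 2]
Position 1: card 10.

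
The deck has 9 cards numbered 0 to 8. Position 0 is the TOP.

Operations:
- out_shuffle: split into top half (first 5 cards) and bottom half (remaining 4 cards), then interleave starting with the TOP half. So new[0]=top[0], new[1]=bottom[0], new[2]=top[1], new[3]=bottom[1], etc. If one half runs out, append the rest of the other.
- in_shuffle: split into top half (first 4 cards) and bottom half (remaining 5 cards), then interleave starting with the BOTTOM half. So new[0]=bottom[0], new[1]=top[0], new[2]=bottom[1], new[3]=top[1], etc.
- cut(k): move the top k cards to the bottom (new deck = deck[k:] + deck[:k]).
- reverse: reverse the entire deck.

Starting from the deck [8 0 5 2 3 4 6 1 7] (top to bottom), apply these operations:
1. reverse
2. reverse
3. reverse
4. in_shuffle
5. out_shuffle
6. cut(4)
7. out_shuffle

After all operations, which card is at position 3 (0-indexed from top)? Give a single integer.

After op 1 (reverse): [7 1 6 4 3 2 5 0 8]
After op 2 (reverse): [8 0 5 2 3 4 6 1 7]
After op 3 (reverse): [7 1 6 4 3 2 5 0 8]
After op 4 (in_shuffle): [3 7 2 1 5 6 0 4 8]
After op 5 (out_shuffle): [3 6 7 0 2 4 1 8 5]
After op 6 (cut(4)): [2 4 1 8 5 3 6 7 0]
After op 7 (out_shuffle): [2 3 4 6 1 7 8 0 5]
Position 3: card 6.

Answer: 6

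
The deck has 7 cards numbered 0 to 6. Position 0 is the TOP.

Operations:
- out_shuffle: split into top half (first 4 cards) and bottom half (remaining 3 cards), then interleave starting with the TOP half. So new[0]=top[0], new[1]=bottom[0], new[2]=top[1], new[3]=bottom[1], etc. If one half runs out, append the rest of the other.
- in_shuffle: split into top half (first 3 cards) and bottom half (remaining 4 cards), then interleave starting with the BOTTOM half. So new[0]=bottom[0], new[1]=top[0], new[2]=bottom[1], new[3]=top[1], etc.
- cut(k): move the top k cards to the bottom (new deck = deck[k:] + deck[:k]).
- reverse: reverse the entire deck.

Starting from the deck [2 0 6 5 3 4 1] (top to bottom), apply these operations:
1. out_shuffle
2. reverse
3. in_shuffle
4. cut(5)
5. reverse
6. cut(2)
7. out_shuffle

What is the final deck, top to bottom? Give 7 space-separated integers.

Answer: 0 6 5 3 4 1 2

Derivation:
After op 1 (out_shuffle): [2 3 0 4 6 1 5]
After op 2 (reverse): [5 1 6 4 0 3 2]
After op 3 (in_shuffle): [4 5 0 1 3 6 2]
After op 4 (cut(5)): [6 2 4 5 0 1 3]
After op 5 (reverse): [3 1 0 5 4 2 6]
After op 6 (cut(2)): [0 5 4 2 6 3 1]
After op 7 (out_shuffle): [0 6 5 3 4 1 2]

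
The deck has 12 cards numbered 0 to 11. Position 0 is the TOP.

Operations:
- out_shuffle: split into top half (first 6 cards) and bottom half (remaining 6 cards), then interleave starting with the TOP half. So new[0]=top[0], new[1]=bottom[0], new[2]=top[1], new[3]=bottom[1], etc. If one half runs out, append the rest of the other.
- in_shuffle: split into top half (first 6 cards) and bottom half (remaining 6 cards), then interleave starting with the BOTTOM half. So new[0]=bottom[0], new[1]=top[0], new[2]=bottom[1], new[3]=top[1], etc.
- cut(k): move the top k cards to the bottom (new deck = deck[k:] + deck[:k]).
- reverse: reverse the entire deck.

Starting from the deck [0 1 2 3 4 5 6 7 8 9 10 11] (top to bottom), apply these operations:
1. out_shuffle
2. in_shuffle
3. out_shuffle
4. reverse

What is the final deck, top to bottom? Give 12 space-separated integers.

Answer: 8 1 11 4 2 6 5 9 7 0 10 3

Derivation:
After op 1 (out_shuffle): [0 6 1 7 2 8 3 9 4 10 5 11]
After op 2 (in_shuffle): [3 0 9 6 4 1 10 7 5 2 11 8]
After op 3 (out_shuffle): [3 10 0 7 9 5 6 2 4 11 1 8]
After op 4 (reverse): [8 1 11 4 2 6 5 9 7 0 10 3]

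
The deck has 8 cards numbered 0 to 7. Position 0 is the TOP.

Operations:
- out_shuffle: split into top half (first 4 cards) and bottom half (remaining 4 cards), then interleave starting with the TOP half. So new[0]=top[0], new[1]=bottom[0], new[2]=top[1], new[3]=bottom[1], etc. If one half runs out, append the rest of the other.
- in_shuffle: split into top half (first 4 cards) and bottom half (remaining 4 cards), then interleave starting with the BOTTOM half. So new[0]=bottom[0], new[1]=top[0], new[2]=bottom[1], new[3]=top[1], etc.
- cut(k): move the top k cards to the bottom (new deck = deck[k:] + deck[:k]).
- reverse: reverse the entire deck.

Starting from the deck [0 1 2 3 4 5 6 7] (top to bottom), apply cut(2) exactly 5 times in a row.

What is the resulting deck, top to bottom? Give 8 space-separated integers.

Answer: 2 3 4 5 6 7 0 1

Derivation:
After op 1 (cut(2)): [2 3 4 5 6 7 0 1]
After op 2 (cut(2)): [4 5 6 7 0 1 2 3]
After op 3 (cut(2)): [6 7 0 1 2 3 4 5]
After op 4 (cut(2)): [0 1 2 3 4 5 6 7]
After op 5 (cut(2)): [2 3 4 5 6 7 0 1]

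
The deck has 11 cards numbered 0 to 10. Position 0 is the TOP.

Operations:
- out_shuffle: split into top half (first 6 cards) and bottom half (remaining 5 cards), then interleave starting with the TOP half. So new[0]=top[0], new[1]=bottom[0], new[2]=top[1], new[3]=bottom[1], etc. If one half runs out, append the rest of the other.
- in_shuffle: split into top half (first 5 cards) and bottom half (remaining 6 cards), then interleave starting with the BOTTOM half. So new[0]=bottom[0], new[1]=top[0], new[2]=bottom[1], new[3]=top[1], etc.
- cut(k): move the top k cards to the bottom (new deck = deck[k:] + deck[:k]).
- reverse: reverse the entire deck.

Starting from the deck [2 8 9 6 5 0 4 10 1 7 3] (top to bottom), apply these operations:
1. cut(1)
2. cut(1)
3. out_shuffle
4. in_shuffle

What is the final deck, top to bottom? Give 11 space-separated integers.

After op 1 (cut(1)): [8 9 6 5 0 4 10 1 7 3 2]
After op 2 (cut(1)): [9 6 5 0 4 10 1 7 3 2 8]
After op 3 (out_shuffle): [9 1 6 7 5 3 0 2 4 8 10]
After op 4 (in_shuffle): [3 9 0 1 2 6 4 7 8 5 10]

Answer: 3 9 0 1 2 6 4 7 8 5 10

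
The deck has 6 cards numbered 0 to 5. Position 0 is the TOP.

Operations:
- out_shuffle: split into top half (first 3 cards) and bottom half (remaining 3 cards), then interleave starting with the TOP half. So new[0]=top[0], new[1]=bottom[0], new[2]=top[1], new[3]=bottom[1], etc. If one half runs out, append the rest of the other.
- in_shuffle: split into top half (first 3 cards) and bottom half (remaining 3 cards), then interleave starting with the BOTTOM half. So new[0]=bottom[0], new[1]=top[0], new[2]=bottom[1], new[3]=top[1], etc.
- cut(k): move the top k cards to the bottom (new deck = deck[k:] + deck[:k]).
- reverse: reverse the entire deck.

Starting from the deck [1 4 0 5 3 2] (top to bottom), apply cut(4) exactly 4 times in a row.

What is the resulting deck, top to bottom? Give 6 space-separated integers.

Answer: 3 2 1 4 0 5

Derivation:
After op 1 (cut(4)): [3 2 1 4 0 5]
After op 2 (cut(4)): [0 5 3 2 1 4]
After op 3 (cut(4)): [1 4 0 5 3 2]
After op 4 (cut(4)): [3 2 1 4 0 5]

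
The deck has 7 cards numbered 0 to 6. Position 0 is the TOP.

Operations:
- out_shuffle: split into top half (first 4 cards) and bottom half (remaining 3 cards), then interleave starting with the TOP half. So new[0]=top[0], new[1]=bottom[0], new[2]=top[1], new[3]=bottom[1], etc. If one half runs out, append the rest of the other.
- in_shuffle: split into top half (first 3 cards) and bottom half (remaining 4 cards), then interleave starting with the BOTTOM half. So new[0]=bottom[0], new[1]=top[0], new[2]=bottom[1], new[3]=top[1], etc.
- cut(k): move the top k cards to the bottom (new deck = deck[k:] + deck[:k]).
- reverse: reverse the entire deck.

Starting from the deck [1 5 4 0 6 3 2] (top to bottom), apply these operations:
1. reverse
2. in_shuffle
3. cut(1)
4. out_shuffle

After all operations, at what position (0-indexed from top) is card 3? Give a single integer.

Answer: 4

Derivation:
After op 1 (reverse): [2 3 6 0 4 5 1]
After op 2 (in_shuffle): [0 2 4 3 5 6 1]
After op 3 (cut(1)): [2 4 3 5 6 1 0]
After op 4 (out_shuffle): [2 6 4 1 3 0 5]
Card 3 is at position 4.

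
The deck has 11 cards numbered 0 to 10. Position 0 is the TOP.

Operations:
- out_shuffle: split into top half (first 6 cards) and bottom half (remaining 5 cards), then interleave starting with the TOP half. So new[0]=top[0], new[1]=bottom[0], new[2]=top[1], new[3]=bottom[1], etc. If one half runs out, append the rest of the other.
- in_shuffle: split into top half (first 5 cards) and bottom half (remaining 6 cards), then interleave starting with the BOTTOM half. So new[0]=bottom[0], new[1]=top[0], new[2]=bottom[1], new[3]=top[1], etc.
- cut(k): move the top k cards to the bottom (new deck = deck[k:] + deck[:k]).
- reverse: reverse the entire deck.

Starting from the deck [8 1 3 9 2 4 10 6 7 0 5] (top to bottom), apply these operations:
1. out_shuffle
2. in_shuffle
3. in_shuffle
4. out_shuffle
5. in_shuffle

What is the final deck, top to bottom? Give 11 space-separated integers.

After op 1 (out_shuffle): [8 10 1 6 3 7 9 0 2 5 4]
After op 2 (in_shuffle): [7 8 9 10 0 1 2 6 5 3 4]
After op 3 (in_shuffle): [1 7 2 8 6 9 5 10 3 0 4]
After op 4 (out_shuffle): [1 5 7 10 2 3 8 0 6 4 9]
After op 5 (in_shuffle): [3 1 8 5 0 7 6 10 4 2 9]

Answer: 3 1 8 5 0 7 6 10 4 2 9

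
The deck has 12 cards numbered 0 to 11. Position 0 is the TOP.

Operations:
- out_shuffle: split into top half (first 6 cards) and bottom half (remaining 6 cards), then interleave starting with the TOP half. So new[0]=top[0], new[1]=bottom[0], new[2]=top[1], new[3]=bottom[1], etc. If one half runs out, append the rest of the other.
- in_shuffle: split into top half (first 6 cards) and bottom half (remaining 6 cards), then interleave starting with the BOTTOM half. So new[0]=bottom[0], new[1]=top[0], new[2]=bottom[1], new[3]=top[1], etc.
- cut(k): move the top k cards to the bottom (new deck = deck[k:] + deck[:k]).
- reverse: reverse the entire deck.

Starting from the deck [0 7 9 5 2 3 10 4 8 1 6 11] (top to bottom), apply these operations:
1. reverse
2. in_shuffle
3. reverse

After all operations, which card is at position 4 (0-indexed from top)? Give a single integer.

Answer: 8

Derivation:
After op 1 (reverse): [11 6 1 8 4 10 3 2 5 9 7 0]
After op 2 (in_shuffle): [3 11 2 6 5 1 9 8 7 4 0 10]
After op 3 (reverse): [10 0 4 7 8 9 1 5 6 2 11 3]
Position 4: card 8.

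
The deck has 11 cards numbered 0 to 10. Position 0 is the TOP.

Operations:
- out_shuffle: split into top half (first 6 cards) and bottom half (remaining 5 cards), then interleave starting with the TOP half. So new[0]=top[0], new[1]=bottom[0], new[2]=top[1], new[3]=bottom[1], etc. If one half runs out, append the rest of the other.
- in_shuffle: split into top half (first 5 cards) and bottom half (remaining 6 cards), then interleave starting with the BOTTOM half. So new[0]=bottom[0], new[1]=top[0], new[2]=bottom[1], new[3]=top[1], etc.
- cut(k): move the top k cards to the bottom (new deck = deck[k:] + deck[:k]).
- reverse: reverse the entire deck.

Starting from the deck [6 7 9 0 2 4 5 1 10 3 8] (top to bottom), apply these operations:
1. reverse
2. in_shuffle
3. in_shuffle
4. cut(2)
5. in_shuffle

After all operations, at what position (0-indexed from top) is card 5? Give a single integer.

Answer: 2

Derivation:
After op 1 (reverse): [8 3 10 1 5 4 2 0 9 7 6]
After op 2 (in_shuffle): [4 8 2 3 0 10 9 1 7 5 6]
After op 3 (in_shuffle): [10 4 9 8 1 2 7 3 5 0 6]
After op 4 (cut(2)): [9 8 1 2 7 3 5 0 6 10 4]
After op 5 (in_shuffle): [3 9 5 8 0 1 6 2 10 7 4]
Card 5 is at position 2.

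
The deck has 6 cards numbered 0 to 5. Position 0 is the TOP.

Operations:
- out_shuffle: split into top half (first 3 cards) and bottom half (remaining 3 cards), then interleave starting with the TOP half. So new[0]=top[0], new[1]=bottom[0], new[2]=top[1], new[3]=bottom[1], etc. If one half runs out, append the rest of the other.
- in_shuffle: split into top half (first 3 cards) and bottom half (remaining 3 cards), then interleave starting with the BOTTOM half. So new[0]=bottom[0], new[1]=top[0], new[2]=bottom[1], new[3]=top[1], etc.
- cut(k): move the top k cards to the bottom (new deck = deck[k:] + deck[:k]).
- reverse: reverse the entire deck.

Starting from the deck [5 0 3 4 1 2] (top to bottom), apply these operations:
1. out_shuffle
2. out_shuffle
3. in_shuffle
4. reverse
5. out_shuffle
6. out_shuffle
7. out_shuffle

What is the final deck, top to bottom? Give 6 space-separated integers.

Answer: 4 1 5 2 0 3

Derivation:
After op 1 (out_shuffle): [5 4 0 1 3 2]
After op 2 (out_shuffle): [5 1 4 3 0 2]
After op 3 (in_shuffle): [3 5 0 1 2 4]
After op 4 (reverse): [4 2 1 0 5 3]
After op 5 (out_shuffle): [4 0 2 5 1 3]
After op 6 (out_shuffle): [4 5 0 1 2 3]
After op 7 (out_shuffle): [4 1 5 2 0 3]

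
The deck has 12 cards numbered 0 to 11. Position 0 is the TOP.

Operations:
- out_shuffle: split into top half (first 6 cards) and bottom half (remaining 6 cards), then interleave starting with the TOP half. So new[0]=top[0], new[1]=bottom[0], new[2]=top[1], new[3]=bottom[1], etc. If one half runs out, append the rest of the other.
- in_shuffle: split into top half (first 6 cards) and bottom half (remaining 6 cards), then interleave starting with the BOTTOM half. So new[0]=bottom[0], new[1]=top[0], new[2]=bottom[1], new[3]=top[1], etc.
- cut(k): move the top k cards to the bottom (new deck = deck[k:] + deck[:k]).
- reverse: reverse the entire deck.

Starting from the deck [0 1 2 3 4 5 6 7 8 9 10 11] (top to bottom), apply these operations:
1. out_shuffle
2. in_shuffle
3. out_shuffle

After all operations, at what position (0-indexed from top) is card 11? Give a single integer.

After op 1 (out_shuffle): [0 6 1 7 2 8 3 9 4 10 5 11]
After op 2 (in_shuffle): [3 0 9 6 4 1 10 7 5 2 11 8]
After op 3 (out_shuffle): [3 10 0 7 9 5 6 2 4 11 1 8]
Card 11 is at position 9.

Answer: 9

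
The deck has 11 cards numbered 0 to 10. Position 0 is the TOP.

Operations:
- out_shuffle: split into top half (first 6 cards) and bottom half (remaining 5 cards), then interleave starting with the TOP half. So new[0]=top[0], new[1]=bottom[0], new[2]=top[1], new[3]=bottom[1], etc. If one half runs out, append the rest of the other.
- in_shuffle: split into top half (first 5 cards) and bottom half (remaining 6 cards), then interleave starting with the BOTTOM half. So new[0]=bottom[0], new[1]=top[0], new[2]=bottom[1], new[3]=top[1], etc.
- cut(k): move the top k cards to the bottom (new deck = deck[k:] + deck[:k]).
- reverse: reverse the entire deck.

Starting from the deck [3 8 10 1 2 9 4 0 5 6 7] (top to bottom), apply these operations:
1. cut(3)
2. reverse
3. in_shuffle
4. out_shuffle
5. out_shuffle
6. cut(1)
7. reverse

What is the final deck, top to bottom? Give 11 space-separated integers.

After op 1 (cut(3)): [1 2 9 4 0 5 6 7 3 8 10]
After op 2 (reverse): [10 8 3 7 6 5 0 4 9 2 1]
After op 3 (in_shuffle): [5 10 0 8 4 3 9 7 2 6 1]
After op 4 (out_shuffle): [5 9 10 7 0 2 8 6 4 1 3]
After op 5 (out_shuffle): [5 8 9 6 10 4 7 1 0 3 2]
After op 6 (cut(1)): [8 9 6 10 4 7 1 0 3 2 5]
After op 7 (reverse): [5 2 3 0 1 7 4 10 6 9 8]

Answer: 5 2 3 0 1 7 4 10 6 9 8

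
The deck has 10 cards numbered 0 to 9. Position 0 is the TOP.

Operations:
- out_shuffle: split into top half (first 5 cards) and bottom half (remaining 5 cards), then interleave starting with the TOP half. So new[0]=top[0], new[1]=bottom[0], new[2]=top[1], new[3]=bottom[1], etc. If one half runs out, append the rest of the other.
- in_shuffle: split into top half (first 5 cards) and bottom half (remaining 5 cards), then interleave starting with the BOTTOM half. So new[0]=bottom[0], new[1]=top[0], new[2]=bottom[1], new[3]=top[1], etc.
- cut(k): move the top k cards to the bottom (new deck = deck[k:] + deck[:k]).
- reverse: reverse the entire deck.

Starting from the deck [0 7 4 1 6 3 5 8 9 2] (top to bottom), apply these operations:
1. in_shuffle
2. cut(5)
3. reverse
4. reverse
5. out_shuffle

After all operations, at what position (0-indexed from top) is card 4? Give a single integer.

Answer: 0

Derivation:
After op 1 (in_shuffle): [3 0 5 7 8 4 9 1 2 6]
After op 2 (cut(5)): [4 9 1 2 6 3 0 5 7 8]
After op 3 (reverse): [8 7 5 0 3 6 2 1 9 4]
After op 4 (reverse): [4 9 1 2 6 3 0 5 7 8]
After op 5 (out_shuffle): [4 3 9 0 1 5 2 7 6 8]
Card 4 is at position 0.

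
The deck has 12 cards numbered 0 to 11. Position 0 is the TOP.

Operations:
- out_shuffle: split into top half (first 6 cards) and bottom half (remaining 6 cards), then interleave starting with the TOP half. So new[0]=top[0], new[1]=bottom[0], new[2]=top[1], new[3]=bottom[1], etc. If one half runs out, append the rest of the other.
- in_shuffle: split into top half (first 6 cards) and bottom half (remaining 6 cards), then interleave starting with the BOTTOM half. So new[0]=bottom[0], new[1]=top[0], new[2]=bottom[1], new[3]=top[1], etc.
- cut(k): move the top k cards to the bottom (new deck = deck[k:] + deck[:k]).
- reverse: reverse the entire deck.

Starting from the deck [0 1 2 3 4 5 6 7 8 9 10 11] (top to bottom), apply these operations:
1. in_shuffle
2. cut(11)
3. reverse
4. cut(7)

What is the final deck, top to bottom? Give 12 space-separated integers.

Answer: 1 7 0 6 5 11 4 10 3 9 2 8

Derivation:
After op 1 (in_shuffle): [6 0 7 1 8 2 9 3 10 4 11 5]
After op 2 (cut(11)): [5 6 0 7 1 8 2 9 3 10 4 11]
After op 3 (reverse): [11 4 10 3 9 2 8 1 7 0 6 5]
After op 4 (cut(7)): [1 7 0 6 5 11 4 10 3 9 2 8]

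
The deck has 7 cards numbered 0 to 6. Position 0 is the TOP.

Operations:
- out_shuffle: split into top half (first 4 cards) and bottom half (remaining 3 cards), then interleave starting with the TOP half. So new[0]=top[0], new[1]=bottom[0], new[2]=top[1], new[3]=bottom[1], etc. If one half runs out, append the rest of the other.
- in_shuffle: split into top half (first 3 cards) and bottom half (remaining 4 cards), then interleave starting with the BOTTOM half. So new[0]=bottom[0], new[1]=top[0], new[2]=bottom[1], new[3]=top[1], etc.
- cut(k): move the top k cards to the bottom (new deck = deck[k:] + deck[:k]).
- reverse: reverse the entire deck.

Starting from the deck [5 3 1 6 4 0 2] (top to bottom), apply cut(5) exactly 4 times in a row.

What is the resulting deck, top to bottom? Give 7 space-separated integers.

After op 1 (cut(5)): [0 2 5 3 1 6 4]
After op 2 (cut(5)): [6 4 0 2 5 3 1]
After op 3 (cut(5)): [3 1 6 4 0 2 5]
After op 4 (cut(5)): [2 5 3 1 6 4 0]

Answer: 2 5 3 1 6 4 0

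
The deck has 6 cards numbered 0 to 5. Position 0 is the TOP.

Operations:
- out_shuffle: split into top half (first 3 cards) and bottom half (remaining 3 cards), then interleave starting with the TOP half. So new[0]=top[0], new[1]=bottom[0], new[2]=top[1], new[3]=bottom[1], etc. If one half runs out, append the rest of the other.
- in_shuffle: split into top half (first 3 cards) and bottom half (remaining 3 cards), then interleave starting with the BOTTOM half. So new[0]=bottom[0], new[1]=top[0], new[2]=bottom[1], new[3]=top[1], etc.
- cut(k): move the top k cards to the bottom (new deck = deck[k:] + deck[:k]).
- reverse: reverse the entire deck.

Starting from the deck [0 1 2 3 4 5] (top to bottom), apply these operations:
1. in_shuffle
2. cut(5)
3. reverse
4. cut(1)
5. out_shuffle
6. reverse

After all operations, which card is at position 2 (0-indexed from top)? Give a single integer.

After op 1 (in_shuffle): [3 0 4 1 5 2]
After op 2 (cut(5)): [2 3 0 4 1 5]
After op 3 (reverse): [5 1 4 0 3 2]
After op 4 (cut(1)): [1 4 0 3 2 5]
After op 5 (out_shuffle): [1 3 4 2 0 5]
After op 6 (reverse): [5 0 2 4 3 1]
Position 2: card 2.

Answer: 2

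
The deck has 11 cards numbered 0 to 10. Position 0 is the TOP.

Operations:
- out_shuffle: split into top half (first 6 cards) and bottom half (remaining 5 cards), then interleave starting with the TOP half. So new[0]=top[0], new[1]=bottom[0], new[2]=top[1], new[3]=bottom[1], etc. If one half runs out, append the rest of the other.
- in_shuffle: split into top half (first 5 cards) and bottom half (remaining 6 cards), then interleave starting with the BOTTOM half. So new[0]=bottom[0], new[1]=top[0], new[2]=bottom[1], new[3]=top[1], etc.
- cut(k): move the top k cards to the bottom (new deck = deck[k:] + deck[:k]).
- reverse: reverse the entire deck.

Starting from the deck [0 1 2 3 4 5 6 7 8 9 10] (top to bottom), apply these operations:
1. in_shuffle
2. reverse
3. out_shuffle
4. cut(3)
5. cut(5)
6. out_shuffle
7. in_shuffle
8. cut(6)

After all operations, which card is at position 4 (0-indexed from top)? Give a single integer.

Answer: 4

Derivation:
After op 1 (in_shuffle): [5 0 6 1 7 2 8 3 9 4 10]
After op 2 (reverse): [10 4 9 3 8 2 7 1 6 0 5]
After op 3 (out_shuffle): [10 7 4 1 9 6 3 0 8 5 2]
After op 4 (cut(3)): [1 9 6 3 0 8 5 2 10 7 4]
After op 5 (cut(5)): [8 5 2 10 7 4 1 9 6 3 0]
After op 6 (out_shuffle): [8 1 5 9 2 6 10 3 7 0 4]
After op 7 (in_shuffle): [6 8 10 1 3 5 7 9 0 2 4]
After op 8 (cut(6)): [7 9 0 2 4 6 8 10 1 3 5]
Position 4: card 4.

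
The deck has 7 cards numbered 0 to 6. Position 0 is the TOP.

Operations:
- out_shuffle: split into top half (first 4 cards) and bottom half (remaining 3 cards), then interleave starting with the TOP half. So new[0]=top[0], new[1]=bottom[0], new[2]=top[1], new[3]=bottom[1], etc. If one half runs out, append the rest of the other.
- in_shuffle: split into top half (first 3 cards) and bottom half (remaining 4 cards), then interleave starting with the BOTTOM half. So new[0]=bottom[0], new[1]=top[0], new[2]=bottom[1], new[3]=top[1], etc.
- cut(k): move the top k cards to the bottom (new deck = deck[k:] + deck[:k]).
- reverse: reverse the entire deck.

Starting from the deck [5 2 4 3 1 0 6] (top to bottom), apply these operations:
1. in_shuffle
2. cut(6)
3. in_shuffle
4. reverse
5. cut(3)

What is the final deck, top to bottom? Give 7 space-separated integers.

After op 1 (in_shuffle): [3 5 1 2 0 4 6]
After op 2 (cut(6)): [6 3 5 1 2 0 4]
After op 3 (in_shuffle): [1 6 2 3 0 5 4]
After op 4 (reverse): [4 5 0 3 2 6 1]
After op 5 (cut(3)): [3 2 6 1 4 5 0]

Answer: 3 2 6 1 4 5 0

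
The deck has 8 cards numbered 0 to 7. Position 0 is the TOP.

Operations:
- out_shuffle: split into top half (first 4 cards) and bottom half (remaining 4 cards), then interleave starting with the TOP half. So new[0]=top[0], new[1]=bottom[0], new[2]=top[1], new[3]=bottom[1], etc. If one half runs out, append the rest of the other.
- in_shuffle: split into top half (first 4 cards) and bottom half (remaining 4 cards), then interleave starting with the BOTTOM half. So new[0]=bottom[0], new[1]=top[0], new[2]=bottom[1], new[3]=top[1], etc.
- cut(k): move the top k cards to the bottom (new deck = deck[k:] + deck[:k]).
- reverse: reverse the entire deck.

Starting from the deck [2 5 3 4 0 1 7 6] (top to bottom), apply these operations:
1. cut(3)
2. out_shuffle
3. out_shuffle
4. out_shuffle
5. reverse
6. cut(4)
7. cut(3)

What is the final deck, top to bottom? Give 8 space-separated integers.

After op 1 (cut(3)): [4 0 1 7 6 2 5 3]
After op 2 (out_shuffle): [4 6 0 2 1 5 7 3]
After op 3 (out_shuffle): [4 1 6 5 0 7 2 3]
After op 4 (out_shuffle): [4 0 1 7 6 2 5 3]
After op 5 (reverse): [3 5 2 6 7 1 0 4]
After op 6 (cut(4)): [7 1 0 4 3 5 2 6]
After op 7 (cut(3)): [4 3 5 2 6 7 1 0]

Answer: 4 3 5 2 6 7 1 0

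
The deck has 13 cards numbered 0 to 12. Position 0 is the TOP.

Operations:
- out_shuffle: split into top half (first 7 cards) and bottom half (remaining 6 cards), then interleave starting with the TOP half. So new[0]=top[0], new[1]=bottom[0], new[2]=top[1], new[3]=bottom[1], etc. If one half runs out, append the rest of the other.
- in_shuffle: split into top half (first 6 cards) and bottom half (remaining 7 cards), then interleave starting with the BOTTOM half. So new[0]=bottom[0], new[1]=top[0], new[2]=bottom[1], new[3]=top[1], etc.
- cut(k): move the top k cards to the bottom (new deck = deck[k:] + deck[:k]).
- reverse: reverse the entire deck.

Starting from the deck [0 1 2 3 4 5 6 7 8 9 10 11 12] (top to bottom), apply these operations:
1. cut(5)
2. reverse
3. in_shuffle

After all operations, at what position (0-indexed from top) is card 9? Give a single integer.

After op 1 (cut(5)): [5 6 7 8 9 10 11 12 0 1 2 3 4]
After op 2 (reverse): [4 3 2 1 0 12 11 10 9 8 7 6 5]
After op 3 (in_shuffle): [11 4 10 3 9 2 8 1 7 0 6 12 5]
Card 9 is at position 4.

Answer: 4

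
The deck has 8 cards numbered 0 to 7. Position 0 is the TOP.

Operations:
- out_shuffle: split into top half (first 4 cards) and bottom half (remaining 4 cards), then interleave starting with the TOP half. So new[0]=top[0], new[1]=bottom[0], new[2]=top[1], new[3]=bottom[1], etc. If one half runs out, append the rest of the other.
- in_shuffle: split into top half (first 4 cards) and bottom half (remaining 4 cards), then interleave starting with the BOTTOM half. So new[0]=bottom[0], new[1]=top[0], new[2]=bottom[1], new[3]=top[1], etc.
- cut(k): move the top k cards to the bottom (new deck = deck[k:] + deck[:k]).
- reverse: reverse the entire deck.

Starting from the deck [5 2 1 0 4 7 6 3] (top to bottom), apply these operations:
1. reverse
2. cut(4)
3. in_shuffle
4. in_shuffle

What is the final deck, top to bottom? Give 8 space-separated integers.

Answer: 7 3 2 0 4 6 5 1

Derivation:
After op 1 (reverse): [3 6 7 4 0 1 2 5]
After op 2 (cut(4)): [0 1 2 5 3 6 7 4]
After op 3 (in_shuffle): [3 0 6 1 7 2 4 5]
After op 4 (in_shuffle): [7 3 2 0 4 6 5 1]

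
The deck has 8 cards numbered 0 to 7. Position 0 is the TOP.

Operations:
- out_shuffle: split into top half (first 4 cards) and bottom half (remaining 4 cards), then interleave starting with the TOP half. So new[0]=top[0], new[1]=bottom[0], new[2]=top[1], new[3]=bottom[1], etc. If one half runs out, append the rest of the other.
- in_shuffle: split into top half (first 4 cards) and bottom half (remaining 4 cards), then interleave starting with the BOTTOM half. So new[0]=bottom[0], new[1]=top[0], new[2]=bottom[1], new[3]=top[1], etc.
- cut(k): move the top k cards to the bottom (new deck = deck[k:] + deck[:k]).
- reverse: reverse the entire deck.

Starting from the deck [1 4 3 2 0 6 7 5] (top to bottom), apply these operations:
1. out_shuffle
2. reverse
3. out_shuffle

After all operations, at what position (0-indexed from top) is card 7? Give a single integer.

After op 1 (out_shuffle): [1 0 4 6 3 7 2 5]
After op 2 (reverse): [5 2 7 3 6 4 0 1]
After op 3 (out_shuffle): [5 6 2 4 7 0 3 1]
Card 7 is at position 4.

Answer: 4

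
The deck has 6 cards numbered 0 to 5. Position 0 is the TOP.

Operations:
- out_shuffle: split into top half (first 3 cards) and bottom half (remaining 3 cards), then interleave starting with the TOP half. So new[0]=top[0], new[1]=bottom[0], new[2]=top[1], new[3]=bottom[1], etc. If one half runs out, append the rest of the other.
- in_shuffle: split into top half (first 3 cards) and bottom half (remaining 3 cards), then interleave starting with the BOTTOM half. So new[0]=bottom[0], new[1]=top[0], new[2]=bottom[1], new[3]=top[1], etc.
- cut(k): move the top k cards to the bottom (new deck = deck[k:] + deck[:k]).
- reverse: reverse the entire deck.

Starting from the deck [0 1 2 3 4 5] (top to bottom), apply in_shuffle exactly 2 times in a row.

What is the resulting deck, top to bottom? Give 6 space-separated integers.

After op 1 (in_shuffle): [3 0 4 1 5 2]
After op 2 (in_shuffle): [1 3 5 0 2 4]

Answer: 1 3 5 0 2 4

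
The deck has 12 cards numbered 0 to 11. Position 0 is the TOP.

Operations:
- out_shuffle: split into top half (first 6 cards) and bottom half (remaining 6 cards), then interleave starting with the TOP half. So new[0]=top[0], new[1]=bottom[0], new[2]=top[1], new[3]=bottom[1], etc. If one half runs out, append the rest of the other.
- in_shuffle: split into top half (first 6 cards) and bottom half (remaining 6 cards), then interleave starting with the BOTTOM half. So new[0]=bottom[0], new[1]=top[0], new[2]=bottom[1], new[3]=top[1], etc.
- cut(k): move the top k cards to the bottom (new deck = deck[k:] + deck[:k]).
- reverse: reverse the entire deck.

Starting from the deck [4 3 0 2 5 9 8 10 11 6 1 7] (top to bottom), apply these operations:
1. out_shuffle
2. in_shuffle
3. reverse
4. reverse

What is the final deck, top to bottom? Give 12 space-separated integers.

After op 1 (out_shuffle): [4 8 3 10 0 11 2 6 5 1 9 7]
After op 2 (in_shuffle): [2 4 6 8 5 3 1 10 9 0 7 11]
After op 3 (reverse): [11 7 0 9 10 1 3 5 8 6 4 2]
After op 4 (reverse): [2 4 6 8 5 3 1 10 9 0 7 11]

Answer: 2 4 6 8 5 3 1 10 9 0 7 11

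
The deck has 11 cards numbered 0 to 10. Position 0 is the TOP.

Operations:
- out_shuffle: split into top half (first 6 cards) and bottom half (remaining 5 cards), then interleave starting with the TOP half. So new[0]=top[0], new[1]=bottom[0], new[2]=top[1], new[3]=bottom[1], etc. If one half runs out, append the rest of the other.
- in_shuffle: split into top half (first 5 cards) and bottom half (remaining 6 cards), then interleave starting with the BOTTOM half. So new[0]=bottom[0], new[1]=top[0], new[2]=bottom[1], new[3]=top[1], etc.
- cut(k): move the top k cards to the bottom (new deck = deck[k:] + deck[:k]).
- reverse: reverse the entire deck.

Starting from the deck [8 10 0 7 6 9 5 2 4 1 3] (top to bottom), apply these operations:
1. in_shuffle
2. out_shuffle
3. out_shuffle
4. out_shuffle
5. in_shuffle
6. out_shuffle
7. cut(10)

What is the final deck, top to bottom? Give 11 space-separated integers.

Answer: 10 5 8 9 3 6 1 7 4 0 2

Derivation:
After op 1 (in_shuffle): [9 8 5 10 2 0 4 7 1 6 3]
After op 2 (out_shuffle): [9 4 8 7 5 1 10 6 2 3 0]
After op 3 (out_shuffle): [9 10 4 6 8 2 7 3 5 0 1]
After op 4 (out_shuffle): [9 7 10 3 4 5 6 0 8 1 2]
After op 5 (in_shuffle): [5 9 6 7 0 10 8 3 1 4 2]
After op 6 (out_shuffle): [5 8 9 3 6 1 7 4 0 2 10]
After op 7 (cut(10)): [10 5 8 9 3 6 1 7 4 0 2]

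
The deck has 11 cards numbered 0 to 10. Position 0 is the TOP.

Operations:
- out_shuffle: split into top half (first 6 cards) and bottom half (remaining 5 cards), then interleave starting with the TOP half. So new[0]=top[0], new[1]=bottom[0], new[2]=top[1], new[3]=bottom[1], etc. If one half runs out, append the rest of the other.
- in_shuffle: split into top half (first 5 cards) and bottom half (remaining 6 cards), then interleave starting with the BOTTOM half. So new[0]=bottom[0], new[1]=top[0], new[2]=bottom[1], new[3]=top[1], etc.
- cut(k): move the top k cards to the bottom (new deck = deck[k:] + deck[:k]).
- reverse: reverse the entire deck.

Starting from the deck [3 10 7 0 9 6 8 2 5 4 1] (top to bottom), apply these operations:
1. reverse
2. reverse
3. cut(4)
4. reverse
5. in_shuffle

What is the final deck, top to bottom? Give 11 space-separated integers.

Answer: 4 0 5 7 2 10 8 3 6 1 9

Derivation:
After op 1 (reverse): [1 4 5 2 8 6 9 0 7 10 3]
After op 2 (reverse): [3 10 7 0 9 6 8 2 5 4 1]
After op 3 (cut(4)): [9 6 8 2 5 4 1 3 10 7 0]
After op 4 (reverse): [0 7 10 3 1 4 5 2 8 6 9]
After op 5 (in_shuffle): [4 0 5 7 2 10 8 3 6 1 9]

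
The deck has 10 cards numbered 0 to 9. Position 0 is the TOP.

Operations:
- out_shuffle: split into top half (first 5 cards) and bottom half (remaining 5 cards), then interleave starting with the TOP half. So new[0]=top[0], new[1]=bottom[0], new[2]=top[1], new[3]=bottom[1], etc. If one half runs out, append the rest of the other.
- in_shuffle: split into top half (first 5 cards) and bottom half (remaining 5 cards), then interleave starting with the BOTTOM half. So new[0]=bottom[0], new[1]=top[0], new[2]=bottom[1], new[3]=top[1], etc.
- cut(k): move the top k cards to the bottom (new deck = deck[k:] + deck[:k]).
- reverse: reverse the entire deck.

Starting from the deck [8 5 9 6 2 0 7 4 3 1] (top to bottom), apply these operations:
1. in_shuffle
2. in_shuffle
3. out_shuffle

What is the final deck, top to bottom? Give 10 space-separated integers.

Answer: 9 7 0 1 3 5 8 2 6 4

Derivation:
After op 1 (in_shuffle): [0 8 7 5 4 9 3 6 1 2]
After op 2 (in_shuffle): [9 0 3 8 6 7 1 5 2 4]
After op 3 (out_shuffle): [9 7 0 1 3 5 8 2 6 4]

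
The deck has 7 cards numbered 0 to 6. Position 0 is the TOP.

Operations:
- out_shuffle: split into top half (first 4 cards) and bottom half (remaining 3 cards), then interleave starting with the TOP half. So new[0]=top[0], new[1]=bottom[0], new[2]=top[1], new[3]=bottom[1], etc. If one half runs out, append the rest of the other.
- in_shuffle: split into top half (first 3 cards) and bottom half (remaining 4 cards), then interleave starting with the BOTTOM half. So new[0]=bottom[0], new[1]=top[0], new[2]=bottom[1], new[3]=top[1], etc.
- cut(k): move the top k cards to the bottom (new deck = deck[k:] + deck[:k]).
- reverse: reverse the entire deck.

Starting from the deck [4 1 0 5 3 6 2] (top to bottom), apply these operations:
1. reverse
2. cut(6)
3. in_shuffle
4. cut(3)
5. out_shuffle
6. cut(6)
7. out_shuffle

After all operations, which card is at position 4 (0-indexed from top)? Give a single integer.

Answer: 3

Derivation:
After op 1 (reverse): [2 6 3 5 0 1 4]
After op 2 (cut(6)): [4 2 6 3 5 0 1]
After op 3 (in_shuffle): [3 4 5 2 0 6 1]
After op 4 (cut(3)): [2 0 6 1 3 4 5]
After op 5 (out_shuffle): [2 3 0 4 6 5 1]
After op 6 (cut(6)): [1 2 3 0 4 6 5]
After op 7 (out_shuffle): [1 4 2 6 3 5 0]
Position 4: card 3.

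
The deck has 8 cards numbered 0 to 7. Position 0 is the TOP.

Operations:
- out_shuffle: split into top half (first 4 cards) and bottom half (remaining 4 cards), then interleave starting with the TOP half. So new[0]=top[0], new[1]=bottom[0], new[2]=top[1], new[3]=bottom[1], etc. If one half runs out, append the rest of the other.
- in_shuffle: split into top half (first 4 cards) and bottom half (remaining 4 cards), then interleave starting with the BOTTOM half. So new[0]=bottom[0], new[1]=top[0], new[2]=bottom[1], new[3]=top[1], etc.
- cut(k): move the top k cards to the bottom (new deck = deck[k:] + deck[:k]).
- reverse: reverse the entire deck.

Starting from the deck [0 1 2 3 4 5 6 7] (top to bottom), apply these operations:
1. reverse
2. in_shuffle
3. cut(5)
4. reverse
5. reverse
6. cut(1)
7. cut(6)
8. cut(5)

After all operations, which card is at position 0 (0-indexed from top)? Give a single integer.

Answer: 7

Derivation:
After op 1 (reverse): [7 6 5 4 3 2 1 0]
After op 2 (in_shuffle): [3 7 2 6 1 5 0 4]
After op 3 (cut(5)): [5 0 4 3 7 2 6 1]
After op 4 (reverse): [1 6 2 7 3 4 0 5]
After op 5 (reverse): [5 0 4 3 7 2 6 1]
After op 6 (cut(1)): [0 4 3 7 2 6 1 5]
After op 7 (cut(6)): [1 5 0 4 3 7 2 6]
After op 8 (cut(5)): [7 2 6 1 5 0 4 3]
Position 0: card 7.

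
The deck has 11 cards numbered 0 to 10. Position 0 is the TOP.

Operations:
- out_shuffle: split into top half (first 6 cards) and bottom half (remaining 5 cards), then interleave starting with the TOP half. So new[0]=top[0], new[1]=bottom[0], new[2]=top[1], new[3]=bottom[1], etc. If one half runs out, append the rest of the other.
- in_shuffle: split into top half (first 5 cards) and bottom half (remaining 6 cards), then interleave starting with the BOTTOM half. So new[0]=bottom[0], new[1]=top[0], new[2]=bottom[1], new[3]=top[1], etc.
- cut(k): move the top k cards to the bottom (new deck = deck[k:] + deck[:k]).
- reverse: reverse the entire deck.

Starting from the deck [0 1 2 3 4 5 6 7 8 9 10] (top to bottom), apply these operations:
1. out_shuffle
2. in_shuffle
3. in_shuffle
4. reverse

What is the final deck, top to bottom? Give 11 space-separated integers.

Answer: 5 9 2 6 10 3 7 0 4 8 1

Derivation:
After op 1 (out_shuffle): [0 6 1 7 2 8 3 9 4 10 5]
After op 2 (in_shuffle): [8 0 3 6 9 1 4 7 10 2 5]
After op 3 (in_shuffle): [1 8 4 0 7 3 10 6 2 9 5]
After op 4 (reverse): [5 9 2 6 10 3 7 0 4 8 1]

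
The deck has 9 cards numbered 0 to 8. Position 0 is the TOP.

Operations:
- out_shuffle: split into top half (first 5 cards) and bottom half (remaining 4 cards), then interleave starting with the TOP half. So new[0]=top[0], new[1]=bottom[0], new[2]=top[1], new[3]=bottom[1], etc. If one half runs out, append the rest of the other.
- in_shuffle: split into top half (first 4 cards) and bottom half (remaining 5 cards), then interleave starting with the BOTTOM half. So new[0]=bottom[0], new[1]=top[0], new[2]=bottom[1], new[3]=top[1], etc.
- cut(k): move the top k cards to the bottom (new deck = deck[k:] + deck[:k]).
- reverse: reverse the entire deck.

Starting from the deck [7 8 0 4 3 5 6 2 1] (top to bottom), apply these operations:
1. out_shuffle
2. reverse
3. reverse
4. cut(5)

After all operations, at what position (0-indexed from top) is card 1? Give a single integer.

Answer: 2

Derivation:
After op 1 (out_shuffle): [7 5 8 6 0 2 4 1 3]
After op 2 (reverse): [3 1 4 2 0 6 8 5 7]
After op 3 (reverse): [7 5 8 6 0 2 4 1 3]
After op 4 (cut(5)): [2 4 1 3 7 5 8 6 0]
Card 1 is at position 2.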